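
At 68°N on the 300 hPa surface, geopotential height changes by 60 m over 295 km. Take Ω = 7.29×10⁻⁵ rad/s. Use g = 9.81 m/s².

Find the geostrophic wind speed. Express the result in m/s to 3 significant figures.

14.8 m/s

Coriolis parameter at 68°N:
f = 2Ω sin φ = 2 × 7.29×10⁻⁵ × sin 68° = 1.35×10⁻⁴ s⁻¹
Height gradient: |∂Z/∂n| = 60 m / 295000 m = 2.03×10⁻⁴
On a pressure surface, geostrophic balance gives V_g = (g/f)|∂Z/∂n|:
V_g = 9.81 × 2.03×10⁻⁴ / 1.35×10⁻⁴ = 14.8 m/s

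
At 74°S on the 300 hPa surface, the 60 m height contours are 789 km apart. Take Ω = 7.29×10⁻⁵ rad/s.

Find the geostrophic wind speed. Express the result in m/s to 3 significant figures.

Coriolis parameter at 74°S:
f = 2Ω sin φ = 2 × 7.29×10⁻⁵ × sin 74° = 1.40×10⁻⁴ s⁻¹
Height gradient: |∂Z/∂n| = 60 m / 789000 m = 7.60×10⁻⁵
On a pressure surface, geostrophic balance gives V_g = (g/f)|∂Z/∂n|:
V_g = 9.81 × 7.60×10⁻⁵ / 1.40×10⁻⁴ = 5.32 m/s

5.32 m/s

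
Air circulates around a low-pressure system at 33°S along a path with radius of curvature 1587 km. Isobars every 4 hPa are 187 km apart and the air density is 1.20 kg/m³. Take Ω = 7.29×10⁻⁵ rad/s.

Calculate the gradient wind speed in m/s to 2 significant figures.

Coriolis parameter at 33°S:
f = 2Ω sin φ = 2 × 7.29×10⁻⁵ × sin 33° = 7.94×10⁻⁵ s⁻¹
Pressure gradient: |∂P/∂n| = 400 Pa / 187000 m = 2.14×10⁻³ Pa/m
Geostrophic speed: V_g = |∂P/∂n|/(fρ) = 2.14×10⁻³/(7.94×10⁻⁵ × 1.20) = 22.4 m/s
Around a low, centrifugal force acts outward with Coriolis, so pressure-gradient force balances both:
(1/ρ)|∂P/∂n| = fV + V²/R  →  V² + fR·V − fR·V_g = 0
With fR = 7.94×10⁻⁵ × 1587×10³ m = 126 m/s:
V = [−fR + √((fR)² + 4 fR V_g)]/2 = [−126 + √(126² + 4×126×22.4)]/2 = 19.4 m/s
Subgeostrophic (V < V_g = 22.4 m/s), as expected around a low.

19 m/s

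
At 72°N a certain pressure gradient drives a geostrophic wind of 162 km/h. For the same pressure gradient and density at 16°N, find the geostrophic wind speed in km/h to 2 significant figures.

With the same pressure gradient and density, V_g ∝ 1/f ∝ 1/sin φ.
V₂ = V₁ · sin φ₁ / sin φ₂ = 162 × sin 72° / sin 16°
V₂ = 162 × 0.9511/0.2756 = 560 km/h

560 km/h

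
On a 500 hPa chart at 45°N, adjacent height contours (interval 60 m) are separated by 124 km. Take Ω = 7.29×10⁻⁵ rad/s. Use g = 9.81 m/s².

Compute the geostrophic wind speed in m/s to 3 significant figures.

46.0 m/s

Coriolis parameter at 45°N:
f = 2Ω sin φ = 2 × 7.29×10⁻⁵ × sin 45° = 1.03×10⁻⁴ s⁻¹
Height gradient: |∂Z/∂n| = 60 m / 124000 m = 4.84×10⁻⁴
On a pressure surface, geostrophic balance gives V_g = (g/f)|∂Z/∂n|:
V_g = 9.81 × 4.84×10⁻⁴ / 1.03×10⁻⁴ = 46.0 m/s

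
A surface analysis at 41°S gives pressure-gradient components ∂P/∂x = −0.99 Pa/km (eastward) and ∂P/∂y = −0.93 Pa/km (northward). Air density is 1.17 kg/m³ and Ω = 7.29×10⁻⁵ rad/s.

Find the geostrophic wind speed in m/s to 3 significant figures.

Coriolis parameter at 41°S:
f = 2Ω sin φ = 2 × 7.29×10⁻⁵ × sin 41° = 9.57×10⁻⁵ s⁻¹
In the Southern Hemisphere f is negative: f = −9.57×10⁻⁵ s⁻¹.
Component geostrophic relations (x east, y north):
u_g = −(1/(fρ)) ∂P/∂y,  v_g = (1/(fρ)) ∂P/∂x
u_g = −(−0.93×10⁻³)/(−9.57×10⁻⁵ × 1.17) = −8.31 m/s;  v_g = (−0.99×10⁻³)/(−9.57×10⁻⁵ × 1.17) = 8.85 m/s
|V_g| = √(u_g² + v_g²) = 12.1 m/s

12.1 m/s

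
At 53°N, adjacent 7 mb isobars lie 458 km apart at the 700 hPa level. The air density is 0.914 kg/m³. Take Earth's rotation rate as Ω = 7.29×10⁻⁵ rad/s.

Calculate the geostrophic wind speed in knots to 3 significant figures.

Coriolis parameter at 53°N:
f = 2Ω sin φ = 2 × 7.29×10⁻⁵ × sin 53° = 1.16×10⁻⁴ s⁻¹
Pressure gradient: |∂P/∂n| = 700 Pa / 458000 m = 1.53×10⁻³ Pa/m
Geostrophic balance (pressure-gradient force = Coriolis force):
V_g = (1/(fρ)) |∂P/∂n| = 1.53×10⁻³ / (1.16×10⁻⁴ × 0.914) = 14.4 m/s
Converting: 14.4 m/s × 1.944 = 27.9 knots

27.9 knots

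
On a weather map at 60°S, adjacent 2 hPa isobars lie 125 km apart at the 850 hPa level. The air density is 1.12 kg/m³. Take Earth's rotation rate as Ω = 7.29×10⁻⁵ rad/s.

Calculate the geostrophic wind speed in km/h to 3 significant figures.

Coriolis parameter at 60°S:
f = 2Ω sin φ = 2 × 7.29×10⁻⁵ × sin 60° = 1.26×10⁻⁴ s⁻¹
Pressure gradient: |∂P/∂n| = 200 Pa / 125000 m = 1.60×10⁻³ Pa/m
Geostrophic balance (pressure-gradient force = Coriolis force):
V_g = (1/(fρ)) |∂P/∂n| = 1.60×10⁻³ / (1.26×10⁻⁴ × 1.12) = 11.3 m/s
Converting: 11.3 m/s × 3.6 = 40.7 km/h

40.7 km/h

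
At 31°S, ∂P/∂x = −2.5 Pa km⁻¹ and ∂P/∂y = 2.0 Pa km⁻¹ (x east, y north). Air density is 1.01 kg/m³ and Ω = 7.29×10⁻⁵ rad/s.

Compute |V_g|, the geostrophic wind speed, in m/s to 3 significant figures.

Coriolis parameter at 31°S:
f = 2Ω sin φ = 2 × 7.29×10⁻⁵ × sin 31° = 7.51×10⁻⁵ s⁻¹
In the Southern Hemisphere f is negative: f = −7.51×10⁻⁵ s⁻¹.
Component geostrophic relations (x east, y north):
u_g = −(1/(fρ)) ∂P/∂y,  v_g = (1/(fρ)) ∂P/∂x
u_g = −(2.0×10⁻³)/(−7.51×10⁻⁵ × 1.01) = 26.4 m/s;  v_g = (−2.5×10⁻³)/(−7.51×10⁻⁵ × 1.01) = 33.0 m/s
|V_g| = √(u_g² + v_g²) = 42.2 m/s

42.2 m/s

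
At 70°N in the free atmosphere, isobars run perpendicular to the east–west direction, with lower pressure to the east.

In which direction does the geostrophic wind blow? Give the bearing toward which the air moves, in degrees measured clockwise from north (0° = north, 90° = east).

The pressure-gradient force points toward the east (bearing 090°).
Geostrophic balance: in the Northern Hemisphere the Coriolis force deflects motion to the right, so the geostrophic wind blows 90° to the right of the pressure-gradient force (low pressure on the left).
Rotating 090° by 90° clockwise gives 180° — the wind blows toward the south.

180°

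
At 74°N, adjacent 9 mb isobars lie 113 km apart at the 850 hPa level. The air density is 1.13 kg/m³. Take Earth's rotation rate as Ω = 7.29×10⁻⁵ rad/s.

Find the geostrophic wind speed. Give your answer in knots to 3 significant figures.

Coriolis parameter at 74°N:
f = 2Ω sin φ = 2 × 7.29×10⁻⁵ × sin 74° = 1.40×10⁻⁴ s⁻¹
Pressure gradient: |∂P/∂n| = 900 Pa / 113000 m = 7.96×10⁻³ Pa/m
Geostrophic balance (pressure-gradient force = Coriolis force):
V_g = (1/(fρ)) |∂P/∂n| = 7.96×10⁻³ / (1.40×10⁻⁴ × 1.13) = 50.3 m/s
Converting: 50.3 m/s × 1.944 = 97.8 knots

97.8 knots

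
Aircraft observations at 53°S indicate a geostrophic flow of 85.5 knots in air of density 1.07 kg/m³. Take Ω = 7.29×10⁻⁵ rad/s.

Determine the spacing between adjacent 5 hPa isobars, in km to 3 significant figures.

91.2 km

Coriolis parameter at 53°S:
f = 2Ω sin φ = 2 × 7.29×10⁻⁵ × sin 53° = 1.16×10⁻⁴ s⁻¹
Wind speed in SI: 85.5 knots = 44.0 m/s
Geostrophic balance rearranged: |∂P/∂n| = f ρ V_g
|∂P/∂n| = 1.16×10⁻⁴ × 1.07 × 44.0 = 5.48×10⁻³ Pa/m
Isobar spacing: Δn = ΔP/|∂P/∂n| = 500 Pa / 5.48×10⁻³ Pa/m = 91238 m ≈ 91.2 km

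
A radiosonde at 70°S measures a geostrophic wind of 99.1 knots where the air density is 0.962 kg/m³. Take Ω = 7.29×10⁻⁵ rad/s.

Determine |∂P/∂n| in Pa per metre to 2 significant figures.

6.7×10⁻³ Pa/m

Coriolis parameter at 70°S:
f = 2Ω sin φ = 2 × 7.29×10⁻⁵ × sin 70° = 1.37×10⁻⁴ s⁻¹
Wind speed in SI: 99.1 knots = 51.0 m/s
Geostrophic balance rearranged: |∂P/∂n| = f ρ V_g
|∂P/∂n| = 1.37×10⁻⁴ × 0.962 × 51.0 = 6.72×10⁻³ Pa/m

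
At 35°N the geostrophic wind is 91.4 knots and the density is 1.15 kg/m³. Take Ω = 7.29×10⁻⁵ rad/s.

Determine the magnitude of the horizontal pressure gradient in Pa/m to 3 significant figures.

4.52×10⁻³ Pa/m

Coriolis parameter at 35°N:
f = 2Ω sin φ = 2 × 7.29×10⁻⁵ × sin 35° = 8.36×10⁻⁵ s⁻¹
Wind speed in SI: 91.4 knots = 47.0 m/s
Geostrophic balance rearranged: |∂P/∂n| = f ρ V_g
|∂P/∂n| = 8.36×10⁻⁵ × 1.15 × 47.0 = 4.52×10⁻³ Pa/m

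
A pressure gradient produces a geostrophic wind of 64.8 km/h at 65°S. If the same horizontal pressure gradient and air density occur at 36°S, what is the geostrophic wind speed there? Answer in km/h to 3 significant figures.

99.9 km/h

With the same pressure gradient and density, V_g ∝ 1/f ∝ 1/sin φ.
V₂ = V₁ · sin φ₁ / sin φ₂ = 64.8 × sin 65° / sin 36°
V₂ = 64.8 × 0.9063/0.5878 = 99.9 km/h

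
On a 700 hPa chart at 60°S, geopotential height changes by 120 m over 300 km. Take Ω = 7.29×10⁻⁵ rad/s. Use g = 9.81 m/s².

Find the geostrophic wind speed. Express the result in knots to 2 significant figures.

Coriolis parameter at 60°S:
f = 2Ω sin φ = 2 × 7.29×10⁻⁵ × sin 60° = 1.26×10⁻⁴ s⁻¹
Height gradient: |∂Z/∂n| = 120 m / 300000 m = 4.00×10⁻⁴
On a pressure surface, geostrophic balance gives V_g = (g/f)|∂Z/∂n|:
V_g = 9.81 × 4.00×10⁻⁴ / 1.26×10⁻⁴ = 31.1 m/s
Converting: 31.1 m/s × 1.944 = 60 knots

60 knots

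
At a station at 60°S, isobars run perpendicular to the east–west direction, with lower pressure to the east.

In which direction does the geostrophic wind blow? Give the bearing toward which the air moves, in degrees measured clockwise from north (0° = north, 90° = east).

000°

The pressure-gradient force points toward the east (bearing 090°).
Geostrophic balance: in the Southern Hemisphere the Coriolis force deflects motion to the left, so the geostrophic wind blows 90° to the left of the pressure-gradient force (low pressure on the right).
Rotating 090° by 90° counterclockwise gives 000° — the wind blows toward the north.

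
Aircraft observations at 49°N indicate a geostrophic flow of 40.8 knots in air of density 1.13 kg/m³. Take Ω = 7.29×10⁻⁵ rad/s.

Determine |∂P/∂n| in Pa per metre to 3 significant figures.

2.61×10⁻³ Pa/m

Coriolis parameter at 49°N:
f = 2Ω sin φ = 2 × 7.29×10⁻⁵ × sin 49° = 1.10×10⁻⁴ s⁻¹
Wind speed in SI: 40.8 knots = 21.0 m/s
Geostrophic balance rearranged: |∂P/∂n| = f ρ V_g
|∂P/∂n| = 1.10×10⁻⁴ × 1.13 × 21.0 = 2.61×10⁻³ Pa/m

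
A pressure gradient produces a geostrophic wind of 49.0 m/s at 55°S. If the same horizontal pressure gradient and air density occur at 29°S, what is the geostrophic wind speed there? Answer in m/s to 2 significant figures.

With the same pressure gradient and density, V_g ∝ 1/f ∝ 1/sin φ.
V₂ = V₁ · sin φ₁ / sin φ₂ = 49.0 × sin 55° / sin 29°
V₂ = 49.0 × 0.8192/0.4848 = 83 m/s

83 m/s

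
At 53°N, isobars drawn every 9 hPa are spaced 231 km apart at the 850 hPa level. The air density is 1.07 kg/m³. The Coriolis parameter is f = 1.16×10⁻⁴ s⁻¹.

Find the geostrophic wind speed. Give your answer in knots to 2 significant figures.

61 knots

Pressure gradient: |∂P/∂n| = 900 Pa / 231000 m = 3.90×10⁻³ Pa/m
Geostrophic balance (pressure-gradient force = Coriolis force):
V_g = (1/(fρ)) |∂P/∂n| = 3.90×10⁻³ / (1.16×10⁻⁴ × 1.07) = 31.4 m/s
Converting: 31.4 m/s × 1.944 = 61 knots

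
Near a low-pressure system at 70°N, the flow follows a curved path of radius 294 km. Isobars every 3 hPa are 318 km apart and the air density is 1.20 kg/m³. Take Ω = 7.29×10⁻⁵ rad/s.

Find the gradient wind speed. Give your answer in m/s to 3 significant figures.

Coriolis parameter at 70°N:
f = 2Ω sin φ = 2 × 7.29×10⁻⁵ × sin 70° = 1.37×10⁻⁴ s⁻¹
Pressure gradient: |∂P/∂n| = 300 Pa / 318000 m = 9.43×10⁻⁴ Pa/m
Geostrophic speed: V_g = |∂P/∂n|/(fρ) = 9.43×10⁻⁴/(1.37×10⁻⁴ × 1.20) = 5.74 m/s
Around a low, centrifugal force acts outward with Coriolis, so pressure-gradient force balances both:
(1/ρ)|∂P/∂n| = fV + V²/R  →  V² + fR·V − fR·V_g = 0
With fR = 1.37×10⁻⁴ × 294×10³ m = 40.3 m/s:
V = [−fR + √((fR)² + 4 fR V_g)]/2 = [−40.3 + √(40.3² + 4×40.3×5.74)]/2 = 5.09 m/s
Subgeostrophic (V < V_g = 5.74 m/s), as expected around a low.

5.09 m/s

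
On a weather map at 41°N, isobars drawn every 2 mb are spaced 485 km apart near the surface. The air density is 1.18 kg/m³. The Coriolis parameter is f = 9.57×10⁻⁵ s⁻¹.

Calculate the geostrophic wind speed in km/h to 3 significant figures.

Pressure gradient: |∂P/∂n| = 200 Pa / 485000 m = 4.12×10⁻⁴ Pa/m
Geostrophic balance (pressure-gradient force = Coriolis force):
V_g = (1/(fρ)) |∂P/∂n| = 4.12×10⁻⁴ / (9.57×10⁻⁵ × 1.18) = 3.65 m/s
Converting: 3.65 m/s × 3.6 = 13.1 km/h

13.1 km/h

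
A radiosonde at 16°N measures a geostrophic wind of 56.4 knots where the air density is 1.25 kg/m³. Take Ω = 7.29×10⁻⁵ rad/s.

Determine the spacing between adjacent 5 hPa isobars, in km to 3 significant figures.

343 km

Coriolis parameter at 16°N:
f = 2Ω sin φ = 2 × 7.29×10⁻⁵ × sin 16° = 4.02×10⁻⁵ s⁻¹
Wind speed in SI: 56.4 knots = 29.0 m/s
Geostrophic balance rearranged: |∂P/∂n| = f ρ V_g
|∂P/∂n| = 4.02×10⁻⁵ × 1.25 × 29.0 = 1.46×10⁻³ Pa/m
Isobar spacing: Δn = ΔP/|∂P/∂n| = 500 Pa / 1.46×10⁻³ Pa/m = 343042 m ≈ 343 km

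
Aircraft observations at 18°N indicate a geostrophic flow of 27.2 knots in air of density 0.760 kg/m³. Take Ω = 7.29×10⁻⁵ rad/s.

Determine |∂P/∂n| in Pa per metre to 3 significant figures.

4.79×10⁻⁴ Pa/m

Coriolis parameter at 18°N:
f = 2Ω sin φ = 2 × 7.29×10⁻⁵ × sin 18° = 4.51×10⁻⁵ s⁻¹
Wind speed in SI: 27.2 knots = 14.0 m/s
Geostrophic balance rearranged: |∂P/∂n| = f ρ V_g
|∂P/∂n| = 4.51×10⁻⁵ × 0.760 × 14.0 = 4.79×10⁻⁴ Pa/m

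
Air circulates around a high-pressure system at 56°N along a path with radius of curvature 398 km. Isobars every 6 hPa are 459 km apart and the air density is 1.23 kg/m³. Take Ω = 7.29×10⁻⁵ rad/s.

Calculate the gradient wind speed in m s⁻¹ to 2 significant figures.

Coriolis parameter at 56°N:
f = 2Ω sin φ = 2 × 7.29×10⁻⁵ × sin 56° = 1.21×10⁻⁴ s⁻¹
Pressure gradient: |∂P/∂n| = 600 Pa / 459000 m = 1.31×10⁻³ Pa/m
Geostrophic speed: V_g = |∂P/∂n|/(fρ) = 1.31×10⁻³/(1.21×10⁻⁴ × 1.23) = 8.79 m/s
Around a high, pressure-gradient force acts outward with centrifugal, so Coriolis balances both:
fV = (1/ρ)|∂P/∂n| + V²/R  →  V² − fR·V + fR·V_g = 0
With fR = 1.21×10⁻⁴ × 398×10³ m = 48.1 m/s:
V = [fR − √((fR)² − 4 fR V_g)]/2 = [48.1 − √(48.1² − 4×48.1×8.79)]/2 = 11.6 m/s
Supergeostrophic (V > V_g = 8.79 m/s), as expected around a high.

12 m s⁻¹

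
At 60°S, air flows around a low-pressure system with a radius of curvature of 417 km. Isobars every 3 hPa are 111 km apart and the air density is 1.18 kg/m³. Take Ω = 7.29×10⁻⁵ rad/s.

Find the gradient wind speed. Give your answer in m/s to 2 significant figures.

14 m/s

Coriolis parameter at 60°S:
f = 2Ω sin φ = 2 × 7.29×10⁻⁵ × sin 60° = 1.26×10⁻⁴ s⁻¹
Pressure gradient: |∂P/∂n| = 300 Pa / 111000 m = 2.70×10⁻³ Pa/m
Geostrophic speed: V_g = |∂P/∂n|/(fρ) = 2.70×10⁻³/(1.26×10⁻⁴ × 1.18) = 18.1 m/s
Around a low, centrifugal force acts outward with Coriolis, so pressure-gradient force balances both:
(1/ρ)|∂P/∂n| = fV + V²/R  →  V² + fR·V − fR·V_g = 0
With fR = 1.26×10⁻⁴ × 417×10³ m = 52.7 m/s:
V = [−fR + √((fR)² + 4 fR V_g)]/2 = [−52.7 + √(52.7² + 4×52.7×18.1)]/2 = 14.3 m/s
Subgeostrophic (V < V_g = 18.1 m/s), as expected around a low.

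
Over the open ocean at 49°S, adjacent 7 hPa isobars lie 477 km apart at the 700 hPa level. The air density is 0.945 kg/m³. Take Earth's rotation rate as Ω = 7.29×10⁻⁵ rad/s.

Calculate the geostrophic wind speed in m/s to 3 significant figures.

14.1 m/s

Coriolis parameter at 49°S:
f = 2Ω sin φ = 2 × 7.29×10⁻⁵ × sin 49° = 1.10×10⁻⁴ s⁻¹
Pressure gradient: |∂P/∂n| = 700 Pa / 477000 m = 1.47×10⁻³ Pa/m
Geostrophic balance (pressure-gradient force = Coriolis force):
V_g = (1/(fρ)) |∂P/∂n| = 1.47×10⁻³ / (1.10×10⁻⁴ × 0.945) = 14.1 m/s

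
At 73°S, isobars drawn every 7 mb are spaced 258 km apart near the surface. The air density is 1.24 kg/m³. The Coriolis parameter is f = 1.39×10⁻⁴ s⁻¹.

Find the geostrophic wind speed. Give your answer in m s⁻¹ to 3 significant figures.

15.7 m s⁻¹

Pressure gradient: |∂P/∂n| = 700 Pa / 258000 m = 2.71×10⁻³ Pa/m
Geostrophic balance (pressure-gradient force = Coriolis force):
V_g = (1/(fρ)) |∂P/∂n| = 2.71×10⁻³ / (1.39×10⁻⁴ × 1.24) = 15.7 m/s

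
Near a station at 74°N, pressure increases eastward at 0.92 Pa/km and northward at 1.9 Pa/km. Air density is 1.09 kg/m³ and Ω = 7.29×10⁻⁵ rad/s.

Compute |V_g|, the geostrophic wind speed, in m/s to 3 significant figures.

13.8 m/s

Coriolis parameter at 74°N:
f = 2Ω sin φ = 2 × 7.29×10⁻⁵ × sin 74° = 1.40×10⁻⁴ s⁻¹
Component geostrophic relations (x east, y north):
u_g = −(1/(fρ)) ∂P/∂y,  v_g = (1/(fρ)) ∂P/∂x
u_g = −(1.9×10⁻³)/(1.40×10⁻⁴ × 1.09) = −12.4 m/s;  v_g = (0.92×10⁻³)/(1.40×10⁻⁴ × 1.09) = 6.02 m/s
|V_g| = √(u_g² + v_g²) = 13.8 m/s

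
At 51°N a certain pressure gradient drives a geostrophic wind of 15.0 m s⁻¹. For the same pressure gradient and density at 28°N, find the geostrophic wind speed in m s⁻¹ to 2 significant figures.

With the same pressure gradient and density, V_g ∝ 1/f ∝ 1/sin φ.
V₂ = V₁ · sin φ₁ / sin φ₂ = 15.0 × sin 51° / sin 28°
V₂ = 15.0 × 0.7771/0.4695 = 25 m s⁻¹

25 m s⁻¹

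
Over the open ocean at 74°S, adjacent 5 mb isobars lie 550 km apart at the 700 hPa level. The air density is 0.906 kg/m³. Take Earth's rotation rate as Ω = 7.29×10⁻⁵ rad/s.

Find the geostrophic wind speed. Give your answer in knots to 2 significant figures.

14 knots

Coriolis parameter at 74°S:
f = 2Ω sin φ = 2 × 7.29×10⁻⁵ × sin 74° = 1.40×10⁻⁴ s⁻¹
Pressure gradient: |∂P/∂n| = 500 Pa / 550000 m = 9.09×10⁻⁴ Pa/m
Geostrophic balance (pressure-gradient force = Coriolis force):
V_g = (1/(fρ)) |∂P/∂n| = 9.09×10⁻⁴ / (1.40×10⁻⁴ × 0.906) = 7.16 m/s
Converting: 7.16 m/s × 1.944 = 14 knots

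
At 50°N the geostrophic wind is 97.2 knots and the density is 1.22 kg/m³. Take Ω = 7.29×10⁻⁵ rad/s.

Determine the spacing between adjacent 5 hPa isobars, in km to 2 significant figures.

Coriolis parameter at 50°N:
f = 2Ω sin φ = 2 × 7.29×10⁻⁵ × sin 50° = 1.12×10⁻⁴ s⁻¹
Wind speed in SI: 97.2 knots = 50.0 m/s
Geostrophic balance rearranged: |∂P/∂n| = f ρ V_g
|∂P/∂n| = 1.12×10⁻⁴ × 1.22 × 50.0 = 6.81×10⁻³ Pa/m
Isobar spacing: Δn = ΔP/|∂P/∂n| = 500 Pa / 6.81×10⁻³ Pa/m = 73383 m ≈ 73 km

73 km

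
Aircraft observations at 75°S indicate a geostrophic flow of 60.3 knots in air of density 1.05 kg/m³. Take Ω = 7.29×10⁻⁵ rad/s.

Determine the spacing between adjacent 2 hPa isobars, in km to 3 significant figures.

43.6 km

Coriolis parameter at 75°S:
f = 2Ω sin φ = 2 × 7.29×10⁻⁵ × sin 75° = 1.41×10⁻⁴ s⁻¹
Wind speed in SI: 60.3 knots = 31.0 m/s
Geostrophic balance rearranged: |∂P/∂n| = f ρ V_g
|∂P/∂n| = 1.41×10⁻⁴ × 1.05 × 31.0 = 4.59×10⁻³ Pa/m
Isobar spacing: Δn = ΔP/|∂P/∂n| = 200 Pa / 4.59×10⁻³ Pa/m = 43600 m ≈ 43.6 km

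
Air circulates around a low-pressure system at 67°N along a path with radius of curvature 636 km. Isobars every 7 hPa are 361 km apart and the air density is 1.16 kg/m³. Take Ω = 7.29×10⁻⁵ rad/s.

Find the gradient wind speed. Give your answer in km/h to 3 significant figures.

Coriolis parameter at 67°N:
f = 2Ω sin φ = 2 × 7.29×10⁻⁵ × sin 67° = 1.34×10⁻⁴ s⁻¹
Pressure gradient: |∂P/∂n| = 700 Pa / 361000 m = 1.94×10⁻³ Pa/m
Geostrophic speed: V_g = |∂P/∂n|/(fρ) = 1.94×10⁻³/(1.34×10⁻⁴ × 1.16) = 12.5 m/s
Around a low, centrifugal force acts outward with Coriolis, so pressure-gradient force balances both:
(1/ρ)|∂P/∂n| = fV + V²/R  →  V² + fR·V − fR·V_g = 0
With fR = 1.34×10⁻⁴ × 636×10³ m = 85.4 m/s:
V = [−fR + √((fR)² + 4 fR V_g)]/2 = [−85.4 + √(85.4² + 4×85.4×12.5)]/2 = 11 m/s
Subgeostrophic (V < V_g = 12.5 m/s), as expected around a low.
Converting: 11 m/s × 3.6 = 39.7 km/h

39.7 km/h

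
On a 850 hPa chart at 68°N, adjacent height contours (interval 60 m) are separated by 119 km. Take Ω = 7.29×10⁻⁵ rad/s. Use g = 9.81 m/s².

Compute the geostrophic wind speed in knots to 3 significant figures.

Coriolis parameter at 68°N:
f = 2Ω sin φ = 2 × 7.29×10⁻⁵ × sin 68° = 1.35×10⁻⁴ s⁻¹
Height gradient: |∂Z/∂n| = 60 m / 119000 m = 5.04×10⁻⁴
On a pressure surface, geostrophic balance gives V_g = (g/f)|∂Z/∂n|:
V_g = 9.81 × 5.04×10⁻⁴ / 1.35×10⁻⁴ = 36.6 m/s
Converting: 36.6 m/s × 1.944 = 71.1 knots

71.1 knots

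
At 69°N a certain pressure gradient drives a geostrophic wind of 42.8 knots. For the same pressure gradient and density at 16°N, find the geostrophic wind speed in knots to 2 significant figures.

With the same pressure gradient and density, V_g ∝ 1/f ∝ 1/sin φ.
V₂ = V₁ · sin φ₁ / sin φ₂ = 42.8 × sin 69° / sin 16°
V₂ = 42.8 × 0.9336/0.2756 = 140 knots

140 knots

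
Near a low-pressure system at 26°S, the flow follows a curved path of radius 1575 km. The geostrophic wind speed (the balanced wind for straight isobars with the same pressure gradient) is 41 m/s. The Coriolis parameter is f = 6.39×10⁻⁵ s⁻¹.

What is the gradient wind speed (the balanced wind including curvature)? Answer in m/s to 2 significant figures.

Around a low, centrifugal force acts outward with Coriolis, so pressure-gradient force balances both:
(1/ρ)|∂P/∂n| = fV + V²/R  →  V² + fR·V − fR·V_g = 0
With fR = 6.39×10⁻⁵ × 1575×10³ m = 101 m/s:
V = [−fR + √((fR)² + 4 fR V_g)]/2 = [−101 + √(101² + 4×101×41)]/2 = 31.3 m/s
Subgeostrophic (V < V_g = 41 m/s), as expected around a low.

31 m/s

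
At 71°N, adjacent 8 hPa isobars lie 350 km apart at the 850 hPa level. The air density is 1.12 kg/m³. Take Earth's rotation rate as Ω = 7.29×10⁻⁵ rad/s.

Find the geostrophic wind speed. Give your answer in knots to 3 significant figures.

28.8 knots

Coriolis parameter at 71°N:
f = 2Ω sin φ = 2 × 7.29×10⁻⁵ × sin 71° = 1.38×10⁻⁴ s⁻¹
Pressure gradient: |∂P/∂n| = 800 Pa / 350000 m = 2.29×10⁻³ Pa/m
Geostrophic balance (pressure-gradient force = Coriolis force):
V_g = (1/(fρ)) |∂P/∂n| = 2.29×10⁻³ / (1.38×10⁻⁴ × 1.12) = 14.8 m/s
Converting: 14.8 m/s × 1.944 = 28.8 knots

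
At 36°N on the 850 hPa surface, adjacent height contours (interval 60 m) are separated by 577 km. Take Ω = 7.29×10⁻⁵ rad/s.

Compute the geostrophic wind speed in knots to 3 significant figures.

Coriolis parameter at 36°N:
f = 2Ω sin φ = 2 × 7.29×10⁻⁵ × sin 36° = 8.57×10⁻⁵ s⁻¹
Height gradient: |∂Z/∂n| = 60 m / 577000 m = 1.04×10⁻⁴
On a pressure surface, geostrophic balance gives V_g = (g/f)|∂Z/∂n|:
V_g = 9.81 × 1.04×10⁻⁴ / 8.57×10⁻⁵ = 11.9 m/s
Converting: 11.9 m/s × 1.944 = 23.1 knots

23.1 knots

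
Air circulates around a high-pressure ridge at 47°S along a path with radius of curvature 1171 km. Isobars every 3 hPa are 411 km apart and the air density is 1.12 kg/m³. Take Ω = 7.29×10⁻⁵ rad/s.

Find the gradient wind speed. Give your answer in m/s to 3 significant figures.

6.44 m/s

Coriolis parameter at 47°S:
f = 2Ω sin φ = 2 × 7.29×10⁻⁵ × sin 47° = 1.07×10⁻⁴ s⁻¹
Pressure gradient: |∂P/∂n| = 300 Pa / 411000 m = 7.30×10⁻⁴ Pa/m
Geostrophic speed: V_g = |∂P/∂n|/(fρ) = 7.30×10⁻⁴/(1.07×10⁻⁴ × 1.12) = 6.11 m/s
Around a high, pressure-gradient force acts outward with centrifugal, so Coriolis balances both:
fV = (1/ρ)|∂P/∂n| + V²/R  →  V² − fR·V + fR·V_g = 0
With fR = 1.07×10⁻⁴ × 1171×10³ m = 125 m/s:
V = [fR − √((fR)² − 4 fR V_g)]/2 = [125 − √(125² − 4×125×6.11)]/2 = 6.44 m/s
Supergeostrophic (V > V_g = 6.11 m/s), as expected around a high.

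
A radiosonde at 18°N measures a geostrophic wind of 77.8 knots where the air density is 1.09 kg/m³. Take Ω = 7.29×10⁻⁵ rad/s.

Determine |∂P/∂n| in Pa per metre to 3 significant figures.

1.97×10⁻³ Pa/m

Coriolis parameter at 18°N:
f = 2Ω sin φ = 2 × 7.29×10⁻⁵ × sin 18° = 4.51×10⁻⁵ s⁻¹
Wind speed in SI: 77.8 knots = 40.0 m/s
Geostrophic balance rearranged: |∂P/∂n| = f ρ V_g
|∂P/∂n| = 4.51×10⁻⁵ × 1.09 × 40.0 = 1.97×10⁻³ Pa/m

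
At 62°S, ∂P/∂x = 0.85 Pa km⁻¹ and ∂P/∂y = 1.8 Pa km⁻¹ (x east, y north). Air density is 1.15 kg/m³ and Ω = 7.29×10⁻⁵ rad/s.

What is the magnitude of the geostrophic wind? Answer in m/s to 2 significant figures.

Coriolis parameter at 62°S:
f = 2Ω sin φ = 2 × 7.29×10⁻⁵ × sin 62° = 1.29×10⁻⁴ s⁻¹
In the Southern Hemisphere f is negative: f = −1.29×10⁻⁴ s⁻¹.
Component geostrophic relations (x east, y north):
u_g = −(1/(fρ)) ∂P/∂y,  v_g = (1/(fρ)) ∂P/∂x
u_g = −(1.8×10⁻³)/(−1.29×10⁻⁴ × 1.15) = 12.2 m/s;  v_g = (0.85×10⁻³)/(−1.29×10⁻⁴ × 1.15) = −5.74 m/s
|V_g| = √(u_g² + v_g²) = 13.4 m/s

13 m/s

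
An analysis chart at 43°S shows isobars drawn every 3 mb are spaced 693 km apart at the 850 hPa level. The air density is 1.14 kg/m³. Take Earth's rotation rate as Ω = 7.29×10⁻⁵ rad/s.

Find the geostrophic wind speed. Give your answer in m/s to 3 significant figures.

3.82 m/s

Coriolis parameter at 43°S:
f = 2Ω sin φ = 2 × 7.29×10⁻⁵ × sin 43° = 9.94×10⁻⁵ s⁻¹
Pressure gradient: |∂P/∂n| = 300 Pa / 693000 m = 4.33×10⁻⁴ Pa/m
Geostrophic balance (pressure-gradient force = Coriolis force):
V_g = (1/(fρ)) |∂P/∂n| = 4.33×10⁻⁴ / (9.94×10⁻⁵ × 1.14) = 3.82 m/s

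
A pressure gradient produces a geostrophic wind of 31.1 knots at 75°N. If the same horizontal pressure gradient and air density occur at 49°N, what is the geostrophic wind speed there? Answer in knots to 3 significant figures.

39.8 knots

With the same pressure gradient and density, V_g ∝ 1/f ∝ 1/sin φ.
V₂ = V₁ · sin φ₁ / sin φ₂ = 31.1 × sin 75° / sin 49°
V₂ = 31.1 × 0.9659/0.7547 = 39.8 knots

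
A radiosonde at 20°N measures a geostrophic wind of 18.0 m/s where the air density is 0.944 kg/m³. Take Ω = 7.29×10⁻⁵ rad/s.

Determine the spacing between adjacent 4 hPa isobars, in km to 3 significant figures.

Coriolis parameter at 20°N:
f = 2Ω sin φ = 2 × 7.29×10⁻⁵ × sin 20° = 4.99×10⁻⁵ s⁻¹
Geostrophic balance rearranged: |∂P/∂n| = f ρ V_g
|∂P/∂n| = 4.99×10⁻⁵ × 0.944 × 18.0 = 8.47×10⁻⁴ Pa/m
Isobar spacing: Δn = ΔP/|∂P/∂n| = 400 Pa / 8.47×10⁻⁴ Pa/m = 472070 m ≈ 472 km

472 km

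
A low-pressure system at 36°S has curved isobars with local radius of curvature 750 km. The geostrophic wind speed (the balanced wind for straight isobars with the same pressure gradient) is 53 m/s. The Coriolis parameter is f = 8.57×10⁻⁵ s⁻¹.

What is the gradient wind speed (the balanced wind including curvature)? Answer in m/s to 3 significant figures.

Around a low, centrifugal force acts outward with Coriolis, so pressure-gradient force balances both:
(1/ρ)|∂P/∂n| = fV + V²/R  →  V² + fR·V − fR·V_g = 0
With fR = 8.57×10⁻⁵ × 750×10³ m = 64.3 m/s:
V = [−fR + √((fR)² + 4 fR V_g)]/2 = [−64.3 + √(64.3² + 4×64.3×53)]/2 = 34.5 m/s
Subgeostrophic (V < V_g = 53 m/s), as expected around a low.

34.5 m/s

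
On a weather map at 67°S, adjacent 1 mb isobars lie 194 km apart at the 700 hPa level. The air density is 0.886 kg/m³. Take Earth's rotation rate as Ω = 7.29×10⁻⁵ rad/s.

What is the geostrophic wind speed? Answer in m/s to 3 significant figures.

Coriolis parameter at 67°S:
f = 2Ω sin φ = 2 × 7.29×10⁻⁵ × sin 67° = 1.34×10⁻⁴ s⁻¹
Pressure gradient: |∂P/∂n| = 100 Pa / 194000 m = 5.15×10⁻⁴ Pa/m
Geostrophic balance (pressure-gradient force = Coriolis force):
V_g = (1/(fρ)) |∂P/∂n| = 5.15×10⁻⁴ / (1.34×10⁻⁴ × 0.886) = 4.33 m/s

4.33 m/s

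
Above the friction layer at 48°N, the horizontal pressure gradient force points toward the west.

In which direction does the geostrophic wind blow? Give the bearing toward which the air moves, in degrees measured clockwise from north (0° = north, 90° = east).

000°

The pressure-gradient force points toward the west (bearing 270°).
Geostrophic balance: in the Northern Hemisphere the Coriolis force deflects motion to the right, so the geostrophic wind blows 90° to the right of the pressure-gradient force (low pressure on the left).
Rotating 270° by 90° clockwise gives 000° — the wind blows toward the north.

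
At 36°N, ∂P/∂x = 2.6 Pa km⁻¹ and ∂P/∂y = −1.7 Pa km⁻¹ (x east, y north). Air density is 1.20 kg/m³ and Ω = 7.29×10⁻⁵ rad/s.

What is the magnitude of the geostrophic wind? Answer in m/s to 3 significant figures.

Coriolis parameter at 36°N:
f = 2Ω sin φ = 2 × 7.29×10⁻⁵ × sin 36° = 8.57×10⁻⁵ s⁻¹
Component geostrophic relations (x east, y north):
u_g = −(1/(fρ)) ∂P/∂y,  v_g = (1/(fρ)) ∂P/∂x
u_g = −(−1.7×10⁻³)/(8.57×10⁻⁵ × 1.20) = 16.5 m/s;  v_g = (2.6×10⁻³)/(8.57×10⁻⁵ × 1.20) = 25.3 m/s
|V_g| = √(u_g² + v_g²) = 30.2 m/s

30.2 m/s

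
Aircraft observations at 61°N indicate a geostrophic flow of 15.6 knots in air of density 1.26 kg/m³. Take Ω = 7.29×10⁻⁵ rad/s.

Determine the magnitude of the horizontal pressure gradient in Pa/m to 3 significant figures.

1.29×10⁻³ Pa/m

Coriolis parameter at 61°N:
f = 2Ω sin φ = 2 × 7.29×10⁻⁵ × sin 61° = 1.28×10⁻⁴ s⁻¹
Wind speed in SI: 15.6 knots = 8.03 m/s
Geostrophic balance rearranged: |∂P/∂n| = f ρ V_g
|∂P/∂n| = 1.28×10⁻⁴ × 1.26 × 8.03 = 1.29×10⁻³ Pa/m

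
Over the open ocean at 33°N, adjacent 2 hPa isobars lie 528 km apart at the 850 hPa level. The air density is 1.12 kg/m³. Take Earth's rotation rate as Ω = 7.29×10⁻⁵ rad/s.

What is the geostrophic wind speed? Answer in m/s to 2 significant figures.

4.3 m/s

Coriolis parameter at 33°N:
f = 2Ω sin φ = 2 × 7.29×10⁻⁵ × sin 33° = 7.94×10⁻⁵ s⁻¹
Pressure gradient: |∂P/∂n| = 200 Pa / 528000 m = 3.79×10⁻⁴ Pa/m
Geostrophic balance (pressure-gradient force = Coriolis force):
V_g = (1/(fρ)) |∂P/∂n| = 3.79×10⁻⁴ / (7.94×10⁻⁵ × 1.12) = 4.26 m/s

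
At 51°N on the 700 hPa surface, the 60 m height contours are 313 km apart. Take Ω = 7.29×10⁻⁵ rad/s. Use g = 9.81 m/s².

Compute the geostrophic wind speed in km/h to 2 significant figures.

Coriolis parameter at 51°N:
f = 2Ω sin φ = 2 × 7.29×10⁻⁵ × sin 51° = 1.13×10⁻⁴ s⁻¹
Height gradient: |∂Z/∂n| = 60 m / 313000 m = 1.92×10⁻⁴
On a pressure surface, geostrophic balance gives V_g = (g/f)|∂Z/∂n|:
V_g = 9.81 × 1.92×10⁻⁴ / 1.13×10⁻⁴ = 16.6 m/s
Converting: 16.6 m/s × 3.6 = 60 km/h

60 km/h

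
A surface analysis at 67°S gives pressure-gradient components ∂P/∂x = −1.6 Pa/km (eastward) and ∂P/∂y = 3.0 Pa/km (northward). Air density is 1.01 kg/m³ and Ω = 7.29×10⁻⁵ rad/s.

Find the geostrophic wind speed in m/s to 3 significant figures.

Coriolis parameter at 67°S:
f = 2Ω sin φ = 2 × 7.29×10⁻⁵ × sin 67° = 1.34×10⁻⁴ s⁻¹
In the Southern Hemisphere f is negative: f = −1.34×10⁻⁴ s⁻¹.
Component geostrophic relations (x east, y north):
u_g = −(1/(fρ)) ∂P/∂y,  v_g = (1/(fρ)) ∂P/∂x
u_g = −(3.0×10⁻³)/(−1.34×10⁻⁴ × 1.01) = 22.1 m/s;  v_g = (−1.6×10⁻³)/(−1.34×10⁻⁴ × 1.01) = 11.8 m/s
|V_g| = √(u_g² + v_g²) = 25.1 m/s

25.1 m/s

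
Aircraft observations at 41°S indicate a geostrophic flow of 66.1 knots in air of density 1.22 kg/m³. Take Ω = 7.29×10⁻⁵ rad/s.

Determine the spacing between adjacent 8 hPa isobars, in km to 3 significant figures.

Coriolis parameter at 41°S:
f = 2Ω sin φ = 2 × 7.29×10⁻⁵ × sin 41° = 9.57×10⁻⁵ s⁻¹
Wind speed in SI: 66.1 knots = 34.0 m/s
Geostrophic balance rearranged: |∂P/∂n| = f ρ V_g
|∂P/∂n| = 9.57×10⁻⁵ × 1.22 × 34.0 = 3.97×10⁻³ Pa/m
Isobar spacing: Δn = ΔP/|∂P/∂n| = 800 Pa / 3.97×10⁻³ Pa/m = 201600 m ≈ 202 km

202 km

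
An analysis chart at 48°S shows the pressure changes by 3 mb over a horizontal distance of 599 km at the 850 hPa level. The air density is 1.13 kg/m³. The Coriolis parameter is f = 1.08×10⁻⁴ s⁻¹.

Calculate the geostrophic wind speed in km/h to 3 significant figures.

Pressure gradient: |∂P/∂n| = 300 Pa / 599000 m = 5.01×10⁻⁴ Pa/m
Geostrophic balance (pressure-gradient force = Coriolis force):
V_g = (1/(fρ)) |∂P/∂n| = 5.01×10⁻⁴ / (1.08×10⁻⁴ × 1.13) = 4.10 m/s
Converting: 4.10 m/s × 3.6 = 14.8 km/h

14.8 km/h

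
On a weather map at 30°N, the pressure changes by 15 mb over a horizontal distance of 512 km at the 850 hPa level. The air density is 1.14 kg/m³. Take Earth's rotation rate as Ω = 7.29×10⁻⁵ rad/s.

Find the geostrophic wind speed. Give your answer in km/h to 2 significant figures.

130 km/h

Coriolis parameter at 30°N:
f = 2Ω sin φ = 2 × 7.29×10⁻⁵ × sin 30° = 7.29×10⁻⁵ s⁻¹
Pressure gradient: |∂P/∂n| = 1500 Pa / 512000 m = 2.93×10⁻³ Pa/m
Geostrophic balance (pressure-gradient force = Coriolis force):
V_g = (1/(fρ)) |∂P/∂n| = 2.93×10⁻³ / (7.29×10⁻⁵ × 1.14) = 35.3 m/s
Converting: 35.3 m/s × 3.6 = 130 km/h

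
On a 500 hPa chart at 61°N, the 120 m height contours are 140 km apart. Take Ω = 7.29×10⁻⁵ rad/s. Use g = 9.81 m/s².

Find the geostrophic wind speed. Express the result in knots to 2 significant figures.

130 knots

Coriolis parameter at 61°N:
f = 2Ω sin φ = 2 × 7.29×10⁻⁵ × sin 61° = 1.28×10⁻⁴ s⁻¹
Height gradient: |∂Z/∂n| = 120 m / 140000 m = 8.57×10⁻⁴
On a pressure surface, geostrophic balance gives V_g = (g/f)|∂Z/∂n|:
V_g = 9.81 × 8.57×10⁻⁴ / 1.28×10⁻⁴ = 65.9 m/s
Converting: 65.9 m/s × 1.944 = 130 knots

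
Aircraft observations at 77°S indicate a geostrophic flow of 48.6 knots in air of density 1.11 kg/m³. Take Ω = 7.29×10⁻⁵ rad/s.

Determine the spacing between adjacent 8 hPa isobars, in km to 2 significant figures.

Coriolis parameter at 77°S:
f = 2Ω sin φ = 2 × 7.29×10⁻⁵ × sin 77° = 1.42×10⁻⁴ s⁻¹
Wind speed in SI: 48.6 knots = 25.0 m/s
Geostrophic balance rearranged: |∂P/∂n| = f ρ V_g
|∂P/∂n| = 1.42×10⁻⁴ × 1.11 × 25.0 = 3.94×10⁻³ Pa/m
Isobar spacing: Δn = ΔP/|∂P/∂n| = 800 Pa / 3.94×10⁻³ Pa/m = 202914 m ≈ 200 km

200 km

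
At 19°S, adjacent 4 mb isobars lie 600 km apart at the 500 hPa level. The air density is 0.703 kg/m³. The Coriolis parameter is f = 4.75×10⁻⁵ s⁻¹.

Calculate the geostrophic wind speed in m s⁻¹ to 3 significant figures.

Pressure gradient: |∂P/∂n| = 400 Pa / 600000 m = 6.67×10⁻⁴ Pa/m
Geostrophic balance (pressure-gradient force = Coriolis force):
V_g = (1/(fρ)) |∂P/∂n| = 6.67×10⁻⁴ / (4.75×10⁻⁵ × 0.703) = 20.0 m/s

20.0 m s⁻¹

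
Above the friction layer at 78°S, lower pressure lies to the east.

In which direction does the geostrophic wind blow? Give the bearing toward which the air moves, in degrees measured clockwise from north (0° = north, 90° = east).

The pressure-gradient force points toward the east (bearing 090°).
Geostrophic balance: in the Southern Hemisphere the Coriolis force deflects motion to the left, so the geostrophic wind blows 90° to the left of the pressure-gradient force (low pressure on the right).
Rotating 090° by 90° counterclockwise gives 000° — the wind blows toward the north.

000°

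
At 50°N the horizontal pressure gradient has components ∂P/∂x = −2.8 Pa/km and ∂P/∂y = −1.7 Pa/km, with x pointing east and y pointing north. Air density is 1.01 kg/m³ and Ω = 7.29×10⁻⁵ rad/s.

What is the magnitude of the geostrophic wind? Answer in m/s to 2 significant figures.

Coriolis parameter at 50°N:
f = 2Ω sin φ = 2 × 7.29×10⁻⁵ × sin 50° = 1.12×10⁻⁴ s⁻¹
Component geostrophic relations (x east, y north):
u_g = −(1/(fρ)) ∂P/∂y,  v_g = (1/(fρ)) ∂P/∂x
u_g = −(−1.7×10⁻³)/(1.12×10⁻⁴ × 1.01) = 15.1 m/s;  v_g = (−2.8×10⁻³)/(1.12×10⁻⁴ × 1.01) = −24.8 m/s
|V_g| = √(u_g² + v_g²) = 29.0 m/s

29 m/s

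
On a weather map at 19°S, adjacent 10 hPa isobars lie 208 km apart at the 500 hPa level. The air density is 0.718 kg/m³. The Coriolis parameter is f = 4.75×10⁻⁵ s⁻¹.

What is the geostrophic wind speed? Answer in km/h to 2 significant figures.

Pressure gradient: |∂P/∂n| = 1000 Pa / 208000 m = 4.81×10⁻³ Pa/m
Geostrophic balance (pressure-gradient force = Coriolis force):
V_g = (1/(fρ)) |∂P/∂n| = 4.81×10⁻³ / (4.75×10⁻⁵ × 0.718) = 141 m/s
Converting: 141 m/s × 3.6 = 510 km/h

510 km/h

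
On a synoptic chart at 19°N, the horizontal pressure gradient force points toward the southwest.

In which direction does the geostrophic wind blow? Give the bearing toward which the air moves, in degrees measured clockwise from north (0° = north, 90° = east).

315°

The pressure-gradient force points toward the southwest (bearing 225°).
Geostrophic balance: in the Northern Hemisphere the Coriolis force deflects motion to the right, so the geostrophic wind blows 90° to the right of the pressure-gradient force (low pressure on the left).
Rotating 225° by 90° clockwise gives 315° — the wind blows toward the northwest.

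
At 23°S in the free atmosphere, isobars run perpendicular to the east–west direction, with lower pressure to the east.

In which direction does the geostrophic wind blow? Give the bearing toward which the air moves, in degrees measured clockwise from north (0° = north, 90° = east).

The pressure-gradient force points toward the east (bearing 090°).
Geostrophic balance: in the Southern Hemisphere the Coriolis force deflects motion to the left, so the geostrophic wind blows 90° to the left of the pressure-gradient force (low pressure on the right).
Rotating 090° by 90° counterclockwise gives 000° — the wind blows toward the north.

000°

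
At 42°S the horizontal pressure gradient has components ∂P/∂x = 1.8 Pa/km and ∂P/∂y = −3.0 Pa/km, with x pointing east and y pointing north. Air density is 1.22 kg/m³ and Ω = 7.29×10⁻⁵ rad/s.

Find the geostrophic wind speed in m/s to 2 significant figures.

29 m/s

Coriolis parameter at 42°S:
f = 2Ω sin φ = 2 × 7.29×10⁻⁵ × sin 42° = 9.76×10⁻⁵ s⁻¹
In the Southern Hemisphere f is negative: f = −9.76×10⁻⁵ s⁻¹.
Component geostrophic relations (x east, y north):
u_g = −(1/(fρ)) ∂P/∂y,  v_g = (1/(fρ)) ∂P/∂x
u_g = −(−3.0×10⁻³)/(−9.76×10⁻⁵ × 1.22) = −25.2 m/s;  v_g = (1.8×10⁻³)/(−9.76×10⁻⁵ × 1.22) = −15.1 m/s
|V_g| = √(u_g² + v_g²) = 29.4 m/s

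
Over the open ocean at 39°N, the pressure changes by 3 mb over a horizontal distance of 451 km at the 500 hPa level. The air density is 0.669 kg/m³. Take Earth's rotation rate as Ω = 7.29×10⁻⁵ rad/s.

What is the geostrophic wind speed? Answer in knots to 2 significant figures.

Coriolis parameter at 39°N:
f = 2Ω sin φ = 2 × 7.29×10⁻⁵ × sin 39° = 9.18×10⁻⁵ s⁻¹
Pressure gradient: |∂P/∂n| = 300 Pa / 451000 m = 6.65×10⁻⁴ Pa/m
Geostrophic balance (pressure-gradient force = Coriolis force):
V_g = (1/(fρ)) |∂P/∂n| = 6.65×10⁻⁴ / (9.18×10⁻⁵ × 0.669) = 10.8 m/s
Converting: 10.8 m/s × 1.944 = 21 knots

21 knots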